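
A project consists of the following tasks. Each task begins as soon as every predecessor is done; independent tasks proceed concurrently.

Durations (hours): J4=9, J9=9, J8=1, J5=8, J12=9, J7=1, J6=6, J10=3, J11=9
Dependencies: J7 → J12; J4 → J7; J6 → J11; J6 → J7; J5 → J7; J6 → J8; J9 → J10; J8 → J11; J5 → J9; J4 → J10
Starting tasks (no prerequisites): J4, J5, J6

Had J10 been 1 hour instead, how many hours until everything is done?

Critical path before the change: J5→J9→J10 = 8+9+3 = 20 giving 20 hours.
Since J10 is critical, the -2 change carries straight to that chain (now 18 hours).
The binding chain switches to J4→J7→J12 = 9+1+9 = 19; finish 19 hours.

19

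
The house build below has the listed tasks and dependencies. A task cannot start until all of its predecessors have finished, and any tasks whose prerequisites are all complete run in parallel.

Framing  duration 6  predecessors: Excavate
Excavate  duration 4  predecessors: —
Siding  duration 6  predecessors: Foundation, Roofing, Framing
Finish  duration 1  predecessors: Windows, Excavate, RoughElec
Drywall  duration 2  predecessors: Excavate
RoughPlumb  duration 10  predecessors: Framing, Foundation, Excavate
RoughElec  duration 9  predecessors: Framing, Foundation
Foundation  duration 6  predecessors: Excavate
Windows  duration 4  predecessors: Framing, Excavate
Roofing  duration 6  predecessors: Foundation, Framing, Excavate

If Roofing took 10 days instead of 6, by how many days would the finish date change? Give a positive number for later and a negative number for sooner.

4

As given, the longest chain is Excavate→Foundation→Roofing→Siding = 4+6+6+6 = 22, so the finish is 22 days.
Roofing is on the critical path; changing it to 10 makes that path 26 days.
The critical path is still Excavate→Foundation→Roofing→Siding; finish is now 26 days.
Change in finish: 26 − 22 = +4 days.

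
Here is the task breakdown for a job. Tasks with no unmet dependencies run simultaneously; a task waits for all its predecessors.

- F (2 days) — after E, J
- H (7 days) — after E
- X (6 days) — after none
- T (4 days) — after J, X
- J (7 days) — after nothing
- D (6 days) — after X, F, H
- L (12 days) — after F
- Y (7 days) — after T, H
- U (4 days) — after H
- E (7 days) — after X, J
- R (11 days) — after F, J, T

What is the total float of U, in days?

J→E→F→L = 7+7+2+12 = 28 sets the makespan at 28 days.
The longest chain containing U totals 25 days.
Float = 28 − 25 = 3.

3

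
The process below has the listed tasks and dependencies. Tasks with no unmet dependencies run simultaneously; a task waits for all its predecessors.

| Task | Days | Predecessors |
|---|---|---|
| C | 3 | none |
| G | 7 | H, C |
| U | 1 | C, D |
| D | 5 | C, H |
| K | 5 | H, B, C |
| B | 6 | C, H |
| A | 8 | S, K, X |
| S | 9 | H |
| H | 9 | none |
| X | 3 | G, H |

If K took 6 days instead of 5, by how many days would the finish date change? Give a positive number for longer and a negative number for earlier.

Critical path before the change: H→B→K→A = 9+6+5+8 = 28 giving 28 days.
K is on the critical path; changing it to 6 makes that path 29 days.
No other chain overtakes it, so the finish is 29 days.
Change in finish: 29 − 28 = +1 days.

1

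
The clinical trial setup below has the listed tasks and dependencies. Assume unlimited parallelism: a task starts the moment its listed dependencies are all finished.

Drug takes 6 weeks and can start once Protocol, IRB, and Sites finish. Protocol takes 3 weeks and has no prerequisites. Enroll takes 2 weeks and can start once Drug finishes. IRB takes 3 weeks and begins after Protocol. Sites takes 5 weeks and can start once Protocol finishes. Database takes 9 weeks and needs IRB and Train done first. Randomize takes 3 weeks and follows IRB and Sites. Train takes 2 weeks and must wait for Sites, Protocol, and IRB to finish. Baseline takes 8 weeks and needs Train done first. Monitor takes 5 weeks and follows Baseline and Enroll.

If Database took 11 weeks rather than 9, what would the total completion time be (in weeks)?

23

The binding path is Protocol→Sites→Train→Baseline→Monitor = 3+5+2+8+5 = 23; finish at 23 weeks.
The longest path through Database is only 19 weeks, so Database has float 4.
No other chain overtakes it, so the finish is 23 weeks.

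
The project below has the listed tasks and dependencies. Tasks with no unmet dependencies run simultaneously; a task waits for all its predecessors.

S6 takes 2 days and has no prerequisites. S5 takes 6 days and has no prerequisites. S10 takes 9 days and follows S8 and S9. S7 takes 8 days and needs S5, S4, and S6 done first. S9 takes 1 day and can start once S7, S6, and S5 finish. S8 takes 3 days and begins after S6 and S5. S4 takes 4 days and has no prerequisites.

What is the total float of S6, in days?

4

Critical path: S5→S7→S9→S10 = 6+8+1+9 = 24, so the finish is 24 days.
Longest path through S6: 20 days (earliest finish 2, latest finish 6).
So S6 can slip 6 − 2 = 4 days.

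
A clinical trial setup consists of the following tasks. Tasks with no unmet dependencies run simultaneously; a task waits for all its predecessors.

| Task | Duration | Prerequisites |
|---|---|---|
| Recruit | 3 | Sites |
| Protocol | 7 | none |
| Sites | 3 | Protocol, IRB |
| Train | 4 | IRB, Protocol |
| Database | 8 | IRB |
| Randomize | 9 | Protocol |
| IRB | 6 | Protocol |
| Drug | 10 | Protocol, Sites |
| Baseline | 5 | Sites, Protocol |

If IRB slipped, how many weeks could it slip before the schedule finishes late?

0

The longest chain is Protocol→IRB→Sites→Drug = 7+6+3+10 = 26; overall finish 26 weeks.
Longest path through IRB: 26 weeks (earliest finish 13, latest finish 13).
Float = 26 − 26 = 0.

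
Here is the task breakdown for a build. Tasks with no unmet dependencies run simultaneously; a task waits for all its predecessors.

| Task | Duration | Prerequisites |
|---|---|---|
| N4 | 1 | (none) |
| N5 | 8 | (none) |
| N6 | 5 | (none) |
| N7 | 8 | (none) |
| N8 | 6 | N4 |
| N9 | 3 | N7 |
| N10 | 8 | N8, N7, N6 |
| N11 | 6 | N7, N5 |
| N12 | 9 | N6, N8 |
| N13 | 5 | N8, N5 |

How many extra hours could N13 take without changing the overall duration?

Critical path: N4→N8→N12 = 1+6+9 = 16, so the finish is 16 hours.
The longest chain containing N13 totals 13 hours.
So N13 can slip 16 − 13 = 3 hours.

3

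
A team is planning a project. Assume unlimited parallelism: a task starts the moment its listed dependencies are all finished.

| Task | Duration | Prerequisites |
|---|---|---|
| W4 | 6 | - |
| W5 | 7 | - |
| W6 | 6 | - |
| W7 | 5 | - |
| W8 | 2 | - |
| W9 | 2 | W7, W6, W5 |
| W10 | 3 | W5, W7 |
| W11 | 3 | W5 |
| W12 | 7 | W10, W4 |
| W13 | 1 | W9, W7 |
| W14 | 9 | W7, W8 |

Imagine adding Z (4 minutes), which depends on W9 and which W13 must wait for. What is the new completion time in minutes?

17

Originally the project takes 17 minutes.
With Z inserted, W13 now waits for max(W9, W7, Z).
New critical path: W5→W10→W12 = 7+3+7 = 17 ⇒ 17 minutes.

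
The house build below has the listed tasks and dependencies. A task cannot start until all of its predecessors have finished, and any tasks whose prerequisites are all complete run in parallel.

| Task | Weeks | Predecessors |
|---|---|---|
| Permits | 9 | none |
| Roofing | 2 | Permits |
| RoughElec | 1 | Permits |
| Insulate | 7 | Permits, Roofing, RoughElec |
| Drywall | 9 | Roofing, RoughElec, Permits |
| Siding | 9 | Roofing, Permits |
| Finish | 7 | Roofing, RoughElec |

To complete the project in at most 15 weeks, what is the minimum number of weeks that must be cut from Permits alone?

Current finish: 20 weeks; target: 15.
Permits is on every critical path, so each week cut from Permits cuts the finish by one (this holds down to a finish of 12).
Need 20 − 15 = 5 weeks off Permits → Permits becomes 4 weeks, finish becomes 15.

5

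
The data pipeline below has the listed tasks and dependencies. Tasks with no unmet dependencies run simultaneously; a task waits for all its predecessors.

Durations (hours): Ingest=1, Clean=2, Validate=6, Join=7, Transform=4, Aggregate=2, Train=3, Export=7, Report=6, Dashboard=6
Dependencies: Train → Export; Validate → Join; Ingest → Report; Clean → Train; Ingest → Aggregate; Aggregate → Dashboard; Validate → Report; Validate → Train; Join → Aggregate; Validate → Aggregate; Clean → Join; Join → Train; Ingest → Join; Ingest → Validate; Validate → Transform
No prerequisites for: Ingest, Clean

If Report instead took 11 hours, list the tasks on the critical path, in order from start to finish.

Actual critical path: Ingest→Validate→Join→Train→Export = 1+6+7+3+7 = 24 ⇒ 24 hours.
Report is off the critical path — its longest chain is 13 hours, giving 11 of slack.
No other chain overtakes it, so the finish is 24 hours.

Ingest, Validate, Join, Train, Export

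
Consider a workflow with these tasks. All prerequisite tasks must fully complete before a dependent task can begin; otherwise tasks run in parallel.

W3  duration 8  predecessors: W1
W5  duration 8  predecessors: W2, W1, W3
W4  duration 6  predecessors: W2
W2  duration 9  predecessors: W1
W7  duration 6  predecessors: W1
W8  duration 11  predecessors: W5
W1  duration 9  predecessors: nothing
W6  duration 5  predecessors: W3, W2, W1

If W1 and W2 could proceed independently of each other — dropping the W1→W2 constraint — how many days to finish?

Original critical path: W1→W2→W5→W8 = 9+9+8+11 = 37 ⇒ 37 days.
Without W1→W2, W2's earliest start moves from 9 to 0.
New critical path: W1→W3→W5→W8 = 9+8+8+11 = 36 ⇒ 36 days.

36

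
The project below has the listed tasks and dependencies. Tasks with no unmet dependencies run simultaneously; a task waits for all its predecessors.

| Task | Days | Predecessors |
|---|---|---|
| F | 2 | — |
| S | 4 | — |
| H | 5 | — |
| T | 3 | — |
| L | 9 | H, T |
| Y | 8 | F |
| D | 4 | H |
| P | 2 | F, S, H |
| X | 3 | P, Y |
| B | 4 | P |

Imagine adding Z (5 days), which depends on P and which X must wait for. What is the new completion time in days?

Originally the project takes 14 days.
With Z inserted, X now waits for max(P, Y, Z).
New critical path: H→P→Z→X = 5+2+5+3 = 15 ⇒ 15 days.

15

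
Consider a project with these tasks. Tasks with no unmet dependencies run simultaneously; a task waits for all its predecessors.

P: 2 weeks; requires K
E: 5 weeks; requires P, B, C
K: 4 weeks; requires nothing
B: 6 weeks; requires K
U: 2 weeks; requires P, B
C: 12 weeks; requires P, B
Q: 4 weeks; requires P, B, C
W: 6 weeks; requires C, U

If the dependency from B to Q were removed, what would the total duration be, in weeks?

28

With the dependency in place, K→B→C→W = 4+6+12+6 = 28 sets the finish at 28 weeks.
Dropping B→Q doesn't change Q's earliest start (22); another predecessor still binds.
The longest chain is now K→B→C→W = 4+6+12+6 = 28, so the project takes 28 weeks.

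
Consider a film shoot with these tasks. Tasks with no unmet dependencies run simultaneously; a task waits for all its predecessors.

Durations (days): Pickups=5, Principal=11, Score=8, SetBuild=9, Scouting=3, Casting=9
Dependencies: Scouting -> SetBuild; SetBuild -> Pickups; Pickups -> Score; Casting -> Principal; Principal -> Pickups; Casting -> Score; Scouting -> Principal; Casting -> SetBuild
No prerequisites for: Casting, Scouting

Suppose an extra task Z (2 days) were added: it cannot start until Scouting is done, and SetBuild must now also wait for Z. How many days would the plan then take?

Originally the plan takes 33 days.
With Z inserted, SetBuild now waits for max(Casting, Scouting, Z).
New critical path: Casting→Principal→Pickups→Score = 9+11+5+8 = 33 ⇒ 33 days.

33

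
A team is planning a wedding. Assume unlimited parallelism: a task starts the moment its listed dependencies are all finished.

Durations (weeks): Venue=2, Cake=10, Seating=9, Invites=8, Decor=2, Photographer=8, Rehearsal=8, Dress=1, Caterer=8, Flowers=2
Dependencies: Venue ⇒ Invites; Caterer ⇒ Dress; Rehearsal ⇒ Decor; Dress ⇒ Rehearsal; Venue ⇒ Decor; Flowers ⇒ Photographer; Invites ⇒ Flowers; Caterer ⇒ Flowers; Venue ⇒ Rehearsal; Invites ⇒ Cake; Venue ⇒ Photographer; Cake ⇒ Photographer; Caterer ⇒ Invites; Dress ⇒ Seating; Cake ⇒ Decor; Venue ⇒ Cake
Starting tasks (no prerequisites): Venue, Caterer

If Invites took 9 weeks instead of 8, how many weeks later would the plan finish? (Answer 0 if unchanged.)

1

Critical path before the change: Caterer→Invites→Cake→Photographer = 8+8+10+8 = 34 giving 34 weeks.
Invites is on the critical path; changing it to 9 makes that path 35 weeks.
That remains the longest chain; total 35 weeks.
Change in finish: 35 − 34 = +1 weeks.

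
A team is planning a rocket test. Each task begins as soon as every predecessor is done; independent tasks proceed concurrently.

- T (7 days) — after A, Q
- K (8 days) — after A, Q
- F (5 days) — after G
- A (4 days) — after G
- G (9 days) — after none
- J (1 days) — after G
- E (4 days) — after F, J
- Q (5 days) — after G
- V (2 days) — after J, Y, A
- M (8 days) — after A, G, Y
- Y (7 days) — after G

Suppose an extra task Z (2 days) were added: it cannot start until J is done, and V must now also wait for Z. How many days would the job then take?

24

Originally the job takes 24 days.
With Z inserted, V now waits for max(J, Y, A, Z).
New critical path: G→Y→M = 9+7+8 = 24 ⇒ 24 days.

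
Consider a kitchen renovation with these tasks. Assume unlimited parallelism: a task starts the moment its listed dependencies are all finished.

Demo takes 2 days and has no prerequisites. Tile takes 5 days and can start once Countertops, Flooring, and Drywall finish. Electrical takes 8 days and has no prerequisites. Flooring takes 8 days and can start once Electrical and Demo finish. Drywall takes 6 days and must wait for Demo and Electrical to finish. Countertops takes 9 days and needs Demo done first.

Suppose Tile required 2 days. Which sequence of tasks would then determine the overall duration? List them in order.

Electrical, Flooring, Tile

The binding path is Electrical→Flooring→Tile = 8+8+5 = 21; finish at 21 days.
Tile is on the critical path; changing it to 2 makes that path 18 days.
The critical path is still Electrical→Flooring→Tile; finish is now 18 days.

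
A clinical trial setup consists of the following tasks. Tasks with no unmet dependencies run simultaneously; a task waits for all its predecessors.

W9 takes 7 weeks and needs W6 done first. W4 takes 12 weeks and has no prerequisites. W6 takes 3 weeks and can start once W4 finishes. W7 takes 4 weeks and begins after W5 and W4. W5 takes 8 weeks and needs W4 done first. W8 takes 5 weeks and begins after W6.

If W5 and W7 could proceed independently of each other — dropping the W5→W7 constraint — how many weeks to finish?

22

With the dependency in place, W4→W5→W7 = 12+8+4 = 24 sets the finish at 24 weeks.
Without W5→W7, W7's earliest start moves from 20 to 12.
The longest chain is now W4→W6→W9 = 12+3+7 = 22, so the schedule takes 22 weeks.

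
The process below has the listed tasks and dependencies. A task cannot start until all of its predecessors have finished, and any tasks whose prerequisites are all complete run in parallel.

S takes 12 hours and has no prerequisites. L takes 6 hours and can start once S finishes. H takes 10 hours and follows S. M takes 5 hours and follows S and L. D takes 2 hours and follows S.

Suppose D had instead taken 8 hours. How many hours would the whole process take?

As given, the longest chain is S→L→M = 12+6+5 = 23, so the finish is 23 hours.
The longest path through D is only 14 hours, so D has float 9.
No other chain overtakes it, so the finish is 23 hours.

23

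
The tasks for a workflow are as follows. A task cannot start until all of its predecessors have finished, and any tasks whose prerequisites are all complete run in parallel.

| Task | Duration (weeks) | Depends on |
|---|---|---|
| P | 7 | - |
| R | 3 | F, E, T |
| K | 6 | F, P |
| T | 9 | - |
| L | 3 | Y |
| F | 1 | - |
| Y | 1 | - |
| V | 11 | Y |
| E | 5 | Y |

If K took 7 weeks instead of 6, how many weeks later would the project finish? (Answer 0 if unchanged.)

The binding path is P→K = 7+6 = 13; finish at 13 weeks.
Since K is critical, the +1 change carries straight to that chain (now 14 weeks).
The critical path is still P→K; finish is now 14 weeks.
Change in finish: 14 − 13 = +1 weeks.

1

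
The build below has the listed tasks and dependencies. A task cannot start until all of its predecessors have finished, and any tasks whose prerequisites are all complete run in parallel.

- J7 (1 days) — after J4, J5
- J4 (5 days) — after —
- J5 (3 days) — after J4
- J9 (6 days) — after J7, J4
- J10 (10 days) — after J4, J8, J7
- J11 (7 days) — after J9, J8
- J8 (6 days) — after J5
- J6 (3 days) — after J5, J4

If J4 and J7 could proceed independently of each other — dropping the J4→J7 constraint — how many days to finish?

Original critical path: J4→J5→J8→J10 = 5+3+6+10 = 24 ⇒ 24 days.
Dropping J4→J7 doesn't change J7's earliest start (8); another predecessor still binds.
New critical path: J4→J5→J8→J10 = 5+3+6+10 = 24 ⇒ 24 days.

24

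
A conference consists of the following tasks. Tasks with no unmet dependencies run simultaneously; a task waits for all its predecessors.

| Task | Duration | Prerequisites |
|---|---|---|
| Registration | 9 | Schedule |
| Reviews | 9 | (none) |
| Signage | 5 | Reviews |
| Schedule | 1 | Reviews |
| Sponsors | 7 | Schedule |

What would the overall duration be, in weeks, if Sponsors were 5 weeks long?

Baseline: Reviews→Schedule→Registration = 9+1+9 = 19 → 19 weeks.
Sponsors is off the critical path — its longest chain is 17 weeks, giving 2 of slack.
That remains the longest chain; total 19 weeks.

19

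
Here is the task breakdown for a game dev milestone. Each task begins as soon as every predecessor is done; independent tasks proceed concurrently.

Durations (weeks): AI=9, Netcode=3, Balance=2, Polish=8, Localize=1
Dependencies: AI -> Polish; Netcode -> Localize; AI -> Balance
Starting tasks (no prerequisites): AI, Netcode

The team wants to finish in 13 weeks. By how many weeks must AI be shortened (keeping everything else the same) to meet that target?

4

Current finish: 17 weeks; target: 13.
AI is on every critical path, so each week cut from AI cuts the finish by one (this holds down to a finish of 9).
Need 17 − 13 = 4 weeks off AI → AI becomes 5 weeks, finish becomes 13.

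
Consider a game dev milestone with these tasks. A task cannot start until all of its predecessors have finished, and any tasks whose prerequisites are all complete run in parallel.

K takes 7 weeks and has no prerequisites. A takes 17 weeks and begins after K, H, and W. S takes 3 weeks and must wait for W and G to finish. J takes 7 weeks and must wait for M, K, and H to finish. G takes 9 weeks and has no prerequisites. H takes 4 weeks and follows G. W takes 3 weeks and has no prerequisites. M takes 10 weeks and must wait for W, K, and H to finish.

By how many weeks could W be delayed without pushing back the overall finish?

10

G→H→A = 9+4+17 = 30 sets the makespan at 30 weeks.
Longest path through W: 20 weeks (earliest finish 3, latest finish 13).
So W can slip 13 − 3 = 10 weeks.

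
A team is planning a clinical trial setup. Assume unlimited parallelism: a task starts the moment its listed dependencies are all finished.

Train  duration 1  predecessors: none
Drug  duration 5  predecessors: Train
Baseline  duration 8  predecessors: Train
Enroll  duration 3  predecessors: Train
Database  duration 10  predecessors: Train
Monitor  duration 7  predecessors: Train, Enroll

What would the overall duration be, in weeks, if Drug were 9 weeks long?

11

Actual critical path: Train→Enroll→Monitor = 1+3+7 = 11 ⇒ 11 weeks.
The longest path through Drug is only 6 weeks, so Drug has float 5.
No other chain overtakes it, so the finish is 11 weeks.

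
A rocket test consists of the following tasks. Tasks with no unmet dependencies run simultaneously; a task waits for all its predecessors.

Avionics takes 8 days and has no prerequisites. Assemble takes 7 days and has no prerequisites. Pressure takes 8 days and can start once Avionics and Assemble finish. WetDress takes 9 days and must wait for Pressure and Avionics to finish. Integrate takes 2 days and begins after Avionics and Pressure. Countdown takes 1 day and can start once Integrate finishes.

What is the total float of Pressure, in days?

Critical path: Avionics→Pressure→WetDress = 8+8+9 = 25, so the finish is 25 days.
The longest chain containing Pressure totals 25 days.
Float = 25 − 25 = 0.

0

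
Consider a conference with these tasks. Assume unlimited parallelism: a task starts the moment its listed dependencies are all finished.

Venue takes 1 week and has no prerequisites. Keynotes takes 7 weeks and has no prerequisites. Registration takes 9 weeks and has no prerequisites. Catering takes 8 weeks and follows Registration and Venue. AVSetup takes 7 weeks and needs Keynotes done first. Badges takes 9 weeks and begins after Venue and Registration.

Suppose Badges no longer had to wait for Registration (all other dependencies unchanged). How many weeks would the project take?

17

Original critical path: Registration→Badges = 9+9 = 18 ⇒ 18 weeks.
Without Registration→Badges, Badges's earliest start moves from 9 to 1.
New critical path: Registration→Catering = 9+8 = 17 ⇒ 17 weeks.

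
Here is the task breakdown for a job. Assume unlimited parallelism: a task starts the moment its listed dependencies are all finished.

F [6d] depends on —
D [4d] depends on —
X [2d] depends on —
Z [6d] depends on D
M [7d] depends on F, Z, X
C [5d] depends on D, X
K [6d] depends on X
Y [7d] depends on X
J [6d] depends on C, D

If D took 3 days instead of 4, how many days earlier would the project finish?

1

As given, the longest chain is D→Z→M = 4+6+7 = 17, so the finish is 17 days.
D is on the critical path; changing it to 3 makes that path 16 days.
No other chain overtakes it, so the finish is 16 days.
Change in finish: 16 − 17 = -1 days.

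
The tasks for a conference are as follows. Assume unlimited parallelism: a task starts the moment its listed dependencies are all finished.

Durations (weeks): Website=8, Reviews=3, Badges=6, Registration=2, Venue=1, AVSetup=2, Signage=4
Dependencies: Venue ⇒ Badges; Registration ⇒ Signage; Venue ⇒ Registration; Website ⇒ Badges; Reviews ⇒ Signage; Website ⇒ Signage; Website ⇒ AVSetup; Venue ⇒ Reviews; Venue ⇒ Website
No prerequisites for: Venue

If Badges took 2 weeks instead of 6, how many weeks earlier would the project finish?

2

Critical path before the change: Venue→Website→Badges = 1+8+6 = 15 giving 15 weeks.
Badges lies on that path, so at 2 weeks the path becomes 11 weeks.
The binding chain switches to Venue→Website→Signage = 1+8+4 = 13; finish 13 weeks.
Change in finish: 13 − 15 = -2 weeks.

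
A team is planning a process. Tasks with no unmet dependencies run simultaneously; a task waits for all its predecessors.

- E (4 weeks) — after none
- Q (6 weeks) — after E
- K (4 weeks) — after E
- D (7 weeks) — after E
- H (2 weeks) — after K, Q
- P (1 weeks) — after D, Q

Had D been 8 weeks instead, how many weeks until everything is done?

13

The binding path is E→D→P = 4+7+1 = 12; finish at 12 weeks.
D is on the critical path; changing it to 8 makes that path 13 weeks.
That remains the longest chain; total 13 weeks.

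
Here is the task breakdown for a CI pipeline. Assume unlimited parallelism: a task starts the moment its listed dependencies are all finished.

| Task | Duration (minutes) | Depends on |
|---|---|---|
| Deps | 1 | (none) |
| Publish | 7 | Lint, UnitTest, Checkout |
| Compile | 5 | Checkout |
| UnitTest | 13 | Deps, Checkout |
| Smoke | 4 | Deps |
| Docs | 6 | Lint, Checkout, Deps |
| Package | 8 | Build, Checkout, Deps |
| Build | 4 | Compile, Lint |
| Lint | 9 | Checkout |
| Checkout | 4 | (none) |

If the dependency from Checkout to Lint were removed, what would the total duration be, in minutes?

Before: longest chain Checkout→Lint→Build→Package = 4+9+4+8 = 25, finish 25.
Without Checkout→Lint, Lint's earliest start moves from 4 to 0.
The longest chain is now Checkout→UnitTest→Publish = 4+13+7 = 24, so the job takes 24 minutes.

24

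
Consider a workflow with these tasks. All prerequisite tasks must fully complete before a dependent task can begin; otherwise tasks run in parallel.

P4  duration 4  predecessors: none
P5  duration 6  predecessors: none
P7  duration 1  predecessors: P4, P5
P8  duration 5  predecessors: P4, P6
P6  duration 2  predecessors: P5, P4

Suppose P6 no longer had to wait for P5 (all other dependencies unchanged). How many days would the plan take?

Before: longest chain P5→P6→P8 = 6+2+5 = 13, finish 13.
Without P5→P6, P6's earliest start moves from 6 to 4.
New critical path: P4→P6→P8 = 4+2+5 = 11 ⇒ 11 days.

11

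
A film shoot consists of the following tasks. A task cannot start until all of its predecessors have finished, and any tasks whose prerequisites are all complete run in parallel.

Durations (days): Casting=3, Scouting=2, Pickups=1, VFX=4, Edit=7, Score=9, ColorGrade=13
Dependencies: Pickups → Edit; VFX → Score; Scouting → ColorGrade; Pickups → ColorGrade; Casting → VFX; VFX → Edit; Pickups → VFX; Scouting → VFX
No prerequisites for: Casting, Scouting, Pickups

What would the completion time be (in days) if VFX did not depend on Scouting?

16

Before: longest chain Casting→VFX→Score = 3+4+9 = 16, finish 16.
Dropping Scouting→VFX doesn't change VFX's earliest start (3); another predecessor still binds.
After: Casting→VFX→Score = 3+4+9 = 16 → 16 days.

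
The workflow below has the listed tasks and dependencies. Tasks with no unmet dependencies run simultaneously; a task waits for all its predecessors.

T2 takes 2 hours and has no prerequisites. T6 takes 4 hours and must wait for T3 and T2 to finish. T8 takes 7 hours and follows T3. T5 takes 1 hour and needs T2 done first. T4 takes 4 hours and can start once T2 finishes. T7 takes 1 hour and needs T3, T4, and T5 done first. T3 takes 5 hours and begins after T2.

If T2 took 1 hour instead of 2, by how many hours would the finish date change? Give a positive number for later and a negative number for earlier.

-1

Baseline: T2→T3→T8 = 2+5+7 = 14 → 14 hours.
T2 is on the critical path; changing it to 1 makes that path 13 hours.
The critical path is still T2→T3→T8; finish is now 13 hours.
Change in finish: 13 − 14 = -1 hours.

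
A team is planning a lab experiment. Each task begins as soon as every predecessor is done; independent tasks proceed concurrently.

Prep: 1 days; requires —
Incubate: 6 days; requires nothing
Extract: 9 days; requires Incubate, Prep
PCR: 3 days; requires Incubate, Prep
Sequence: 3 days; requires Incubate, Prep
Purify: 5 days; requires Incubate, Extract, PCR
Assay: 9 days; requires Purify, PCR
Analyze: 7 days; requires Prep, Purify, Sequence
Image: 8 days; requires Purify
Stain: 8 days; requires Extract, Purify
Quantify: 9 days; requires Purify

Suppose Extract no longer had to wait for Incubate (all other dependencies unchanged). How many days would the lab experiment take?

24

With the dependency in place, Incubate→Extract→Purify→Assay = 6+9+5+9 = 29 sets the finish at 29 days.
Without Incubate→Extract, Extract's earliest start moves from 6 to 1.
After: Prep→Extract→Purify→Assay = 1+9+5+9 = 24 → 24 days.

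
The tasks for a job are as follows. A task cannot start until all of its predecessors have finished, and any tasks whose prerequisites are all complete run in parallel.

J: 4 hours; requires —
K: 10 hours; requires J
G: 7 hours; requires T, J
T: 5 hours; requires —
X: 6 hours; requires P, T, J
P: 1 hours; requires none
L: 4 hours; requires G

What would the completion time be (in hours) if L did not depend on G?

With the dependency in place, T→G→L = 5+7+4 = 16 sets the finish at 16 hours.
Without G→L, L's earliest start moves from 12 to 0.
New critical path: J→K = 4+10 = 14 ⇒ 14 hours.

14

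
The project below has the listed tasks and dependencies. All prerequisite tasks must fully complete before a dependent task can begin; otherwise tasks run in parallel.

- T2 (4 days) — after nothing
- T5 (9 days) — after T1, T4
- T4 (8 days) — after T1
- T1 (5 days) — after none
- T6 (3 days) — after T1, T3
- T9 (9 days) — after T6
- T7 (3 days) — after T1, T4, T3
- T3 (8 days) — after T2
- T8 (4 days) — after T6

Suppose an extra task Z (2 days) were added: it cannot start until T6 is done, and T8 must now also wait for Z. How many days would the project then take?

Originally the project takes 24 days.
With Z inserted, T8 now waits for max(T6, Z).
New critical path: T2→T3→T6→T9 = 4+8+3+9 = 24 ⇒ 24 days.

24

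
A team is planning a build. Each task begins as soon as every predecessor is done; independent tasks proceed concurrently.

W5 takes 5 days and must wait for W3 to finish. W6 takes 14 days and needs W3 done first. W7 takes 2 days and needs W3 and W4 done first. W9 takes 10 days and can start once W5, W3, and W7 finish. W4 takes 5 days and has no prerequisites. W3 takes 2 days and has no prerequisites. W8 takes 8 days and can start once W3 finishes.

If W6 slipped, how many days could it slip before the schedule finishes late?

W3→W5→W9 = 2+5+10 = 17 sets the makespan at 17 days.
W6 finishes as early as 16 and must finish by 17.
Float = 17 − 16 = 1.

1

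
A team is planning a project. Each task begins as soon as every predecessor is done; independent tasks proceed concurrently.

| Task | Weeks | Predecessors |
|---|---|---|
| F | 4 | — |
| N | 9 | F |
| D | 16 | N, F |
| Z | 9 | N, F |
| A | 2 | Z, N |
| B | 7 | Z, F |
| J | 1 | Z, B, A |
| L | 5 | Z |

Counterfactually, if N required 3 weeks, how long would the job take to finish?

Critical path before the change: F→N→Z→B→J = 4+9+9+7+1 = 30 giving 30 weeks.
Since N is critical, the -6 change carries straight to that chain (now 24 weeks).
No other chain overtakes it, so the finish is 24 weeks.

24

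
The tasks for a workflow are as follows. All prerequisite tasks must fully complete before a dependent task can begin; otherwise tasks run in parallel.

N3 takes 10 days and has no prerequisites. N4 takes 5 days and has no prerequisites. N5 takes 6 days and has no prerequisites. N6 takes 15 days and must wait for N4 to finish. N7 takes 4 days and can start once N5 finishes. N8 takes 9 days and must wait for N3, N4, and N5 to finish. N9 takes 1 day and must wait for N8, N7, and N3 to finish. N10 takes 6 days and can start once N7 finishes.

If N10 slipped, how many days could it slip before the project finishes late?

4

The longest chain is N3→N8→N9 = 10+9+1 = 20; overall finish 20 days.
The longest chain containing N10 totals 16 days.
Slack of N10 = 14 − 10 = 4 days.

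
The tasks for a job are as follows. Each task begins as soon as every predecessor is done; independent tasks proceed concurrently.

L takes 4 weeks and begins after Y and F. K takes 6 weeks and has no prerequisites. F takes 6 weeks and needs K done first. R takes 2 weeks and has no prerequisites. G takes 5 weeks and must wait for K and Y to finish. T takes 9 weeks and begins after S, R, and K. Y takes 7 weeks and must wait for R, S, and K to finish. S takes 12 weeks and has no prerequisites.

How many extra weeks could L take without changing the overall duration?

1

Critical path: S→Y→G = 12+7+5 = 24, so the finish is 24 weeks.
The longest chain containing L totals 23 weeks.
Slack of L = 20 − 19 = 1 week.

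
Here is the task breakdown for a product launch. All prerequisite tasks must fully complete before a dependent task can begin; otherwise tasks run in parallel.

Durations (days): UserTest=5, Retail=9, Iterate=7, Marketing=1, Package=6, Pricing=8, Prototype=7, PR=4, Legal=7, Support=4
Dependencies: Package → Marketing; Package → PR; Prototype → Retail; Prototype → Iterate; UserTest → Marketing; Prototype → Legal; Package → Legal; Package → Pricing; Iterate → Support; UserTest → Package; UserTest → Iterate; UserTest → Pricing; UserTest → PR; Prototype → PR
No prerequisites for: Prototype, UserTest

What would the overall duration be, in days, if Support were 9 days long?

Actual critical path: UserTest→Package→Pricing = 5+6+8 = 19 ⇒ 19 days.
Support is off the critical path — its longest chain is 18 days, giving 1 of slack.
The binding chain switches to Prototype→Iterate→Support = 7+7+9 = 23; finish 23 days.

23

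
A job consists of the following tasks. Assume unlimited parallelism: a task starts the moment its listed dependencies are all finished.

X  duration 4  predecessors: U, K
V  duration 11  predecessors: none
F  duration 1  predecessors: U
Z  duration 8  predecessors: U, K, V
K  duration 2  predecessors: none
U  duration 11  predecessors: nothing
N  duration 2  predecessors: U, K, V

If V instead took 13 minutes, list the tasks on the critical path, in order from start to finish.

V, Z

As given, the longest chain is V→Z = 11+8 = 19, so the finish is 19 minutes.
Since V is critical, the +2 change carries straight to that chain (now 21 minutes).
The critical path is still V→Z; finish is now 21 minutes.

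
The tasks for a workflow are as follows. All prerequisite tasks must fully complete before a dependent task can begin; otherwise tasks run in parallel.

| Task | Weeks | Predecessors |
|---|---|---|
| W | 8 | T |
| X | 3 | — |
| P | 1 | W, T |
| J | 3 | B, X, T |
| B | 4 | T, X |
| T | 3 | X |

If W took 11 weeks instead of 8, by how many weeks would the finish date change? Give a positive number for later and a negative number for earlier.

Actual critical path: X→T→W→P = 3+3+8+1 = 15 ⇒ 15 weeks.
W is on the critical path; changing it to 11 makes that path 18 weeks.
No other chain overtakes it, so the finish is 18 weeks.
Change in finish: 18 − 15 = +3 weeks.

3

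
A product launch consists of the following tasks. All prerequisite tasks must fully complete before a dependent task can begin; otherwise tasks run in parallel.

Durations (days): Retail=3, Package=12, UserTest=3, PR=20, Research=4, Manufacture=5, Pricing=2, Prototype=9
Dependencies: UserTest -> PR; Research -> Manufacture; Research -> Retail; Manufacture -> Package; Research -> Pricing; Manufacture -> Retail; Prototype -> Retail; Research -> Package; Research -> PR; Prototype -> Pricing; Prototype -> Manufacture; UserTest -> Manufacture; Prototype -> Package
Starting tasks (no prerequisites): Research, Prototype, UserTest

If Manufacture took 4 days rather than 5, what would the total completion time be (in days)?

Baseline: Prototype→Manufacture→Package = 9+5+12 = 26 → 26 days.
Since Manufacture is critical, the -1 change carries straight to that chain (now 25 days).
No other chain overtakes it, so the finish is 25 days.

25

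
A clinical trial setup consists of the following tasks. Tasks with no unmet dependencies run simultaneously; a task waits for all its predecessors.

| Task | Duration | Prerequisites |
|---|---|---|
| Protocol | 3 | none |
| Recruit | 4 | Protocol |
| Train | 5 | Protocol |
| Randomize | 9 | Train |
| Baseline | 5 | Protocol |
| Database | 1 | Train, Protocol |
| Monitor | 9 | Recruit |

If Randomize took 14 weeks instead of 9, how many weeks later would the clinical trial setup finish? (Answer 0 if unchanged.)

Critical path before the change: Protocol→Train→Randomize = 3+5+9 = 17 giving 17 weeks.
Randomize lies on that path, so at 14 weeks the path becomes 22 weeks.
The critical path is still Protocol→Train→Randomize; finish is now 22 weeks.
Change in finish: 22 − 17 = +5 weeks.

5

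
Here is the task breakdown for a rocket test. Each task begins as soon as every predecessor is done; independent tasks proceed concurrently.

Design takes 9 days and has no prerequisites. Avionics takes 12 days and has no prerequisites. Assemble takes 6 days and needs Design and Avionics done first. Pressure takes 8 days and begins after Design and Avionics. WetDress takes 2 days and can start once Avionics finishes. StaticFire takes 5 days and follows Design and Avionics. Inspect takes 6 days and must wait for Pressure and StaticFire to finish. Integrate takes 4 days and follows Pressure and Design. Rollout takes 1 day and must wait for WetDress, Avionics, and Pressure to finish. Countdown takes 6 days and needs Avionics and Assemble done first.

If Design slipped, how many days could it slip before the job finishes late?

3

Avionics→Pressure→Inspect = 12+8+6 = 26 sets the makespan at 26 days.
Longest path through Design: 23 days (earliest finish 9, latest finish 12).
So Design can slip 12 − 9 = 3 days.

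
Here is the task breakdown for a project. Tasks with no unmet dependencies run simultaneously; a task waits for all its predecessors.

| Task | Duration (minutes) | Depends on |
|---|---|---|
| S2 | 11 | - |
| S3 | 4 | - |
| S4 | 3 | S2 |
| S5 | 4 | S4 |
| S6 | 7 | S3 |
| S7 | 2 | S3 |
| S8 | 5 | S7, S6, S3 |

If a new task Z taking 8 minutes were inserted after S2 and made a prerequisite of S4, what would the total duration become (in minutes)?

Originally the project takes 18 minutes.
With Z inserted, S4 now waits for max(S2, Z).
New critical path: S2→Z→S4→S5 = 11+8+3+4 = 26 ⇒ 26 minutes.

26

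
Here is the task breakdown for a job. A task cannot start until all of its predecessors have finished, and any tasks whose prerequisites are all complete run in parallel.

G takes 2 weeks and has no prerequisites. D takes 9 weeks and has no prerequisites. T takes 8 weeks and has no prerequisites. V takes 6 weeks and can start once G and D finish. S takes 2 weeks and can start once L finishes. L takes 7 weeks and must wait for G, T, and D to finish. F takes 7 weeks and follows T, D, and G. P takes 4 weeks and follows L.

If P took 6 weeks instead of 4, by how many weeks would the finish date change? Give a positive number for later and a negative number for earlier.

Critical path before the change: D→L→P = 9+7+4 = 20 giving 20 weeks.
Since P is critical, the +2 change carries straight to that chain (now 22 weeks).
That remains the longest chain; total 22 weeks.
Change in finish: 22 − 20 = +2 weeks.

2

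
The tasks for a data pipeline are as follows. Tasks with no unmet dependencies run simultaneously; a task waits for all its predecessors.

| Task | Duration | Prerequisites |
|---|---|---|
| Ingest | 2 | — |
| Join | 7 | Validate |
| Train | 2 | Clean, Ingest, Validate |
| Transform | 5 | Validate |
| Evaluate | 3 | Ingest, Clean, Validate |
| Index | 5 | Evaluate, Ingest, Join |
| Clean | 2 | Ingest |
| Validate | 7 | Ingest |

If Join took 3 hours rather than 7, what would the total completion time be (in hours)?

Actual critical path: Ingest→Validate→Join→Index = 2+7+7+5 = 21 ⇒ 21 hours.
Join lies on that path, so at 3 hours the path becomes 17 hours.
The critical path is still Ingest→Validate→Join→Index; finish is now 17 hours.

17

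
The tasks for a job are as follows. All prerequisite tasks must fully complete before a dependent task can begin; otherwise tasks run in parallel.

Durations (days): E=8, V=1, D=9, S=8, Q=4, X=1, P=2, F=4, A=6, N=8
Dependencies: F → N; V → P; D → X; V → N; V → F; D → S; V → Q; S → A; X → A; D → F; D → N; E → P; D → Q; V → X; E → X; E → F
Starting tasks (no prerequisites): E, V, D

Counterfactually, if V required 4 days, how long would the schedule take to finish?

23

As given, the longest chain is D→S→A = 9+8+6 = 23, so the finish is 23 days.
The longest path through V is only 13 days, so V has float 10.
That remains the longest chain; total 23 days.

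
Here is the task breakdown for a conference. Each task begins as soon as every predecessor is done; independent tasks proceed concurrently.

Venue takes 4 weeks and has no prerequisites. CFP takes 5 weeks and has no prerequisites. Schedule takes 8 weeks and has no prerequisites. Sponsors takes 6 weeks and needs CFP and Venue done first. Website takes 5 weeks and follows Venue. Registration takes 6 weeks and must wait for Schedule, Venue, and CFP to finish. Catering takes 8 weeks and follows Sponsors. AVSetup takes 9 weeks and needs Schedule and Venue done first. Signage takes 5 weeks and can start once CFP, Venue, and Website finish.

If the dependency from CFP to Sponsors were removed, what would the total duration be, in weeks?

18

Original critical path: CFP→Sponsors→Catering = 5+6+8 = 19 ⇒ 19 weeks.
Without CFP→Sponsors, Sponsors's earliest start moves from 5 to 4.
After: Venue→Sponsors→Catering = 4+6+8 = 18 → 18 weeks.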